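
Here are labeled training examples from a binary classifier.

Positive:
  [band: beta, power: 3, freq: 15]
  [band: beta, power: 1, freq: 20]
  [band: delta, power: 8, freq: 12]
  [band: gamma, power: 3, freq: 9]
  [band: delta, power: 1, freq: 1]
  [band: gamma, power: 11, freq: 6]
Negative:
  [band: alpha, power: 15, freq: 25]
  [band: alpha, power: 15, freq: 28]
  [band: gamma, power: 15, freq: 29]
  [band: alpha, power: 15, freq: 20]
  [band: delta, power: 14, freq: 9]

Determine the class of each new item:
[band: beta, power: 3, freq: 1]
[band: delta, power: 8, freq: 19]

Positive, Positive

One predicate separates the groups cleanly: power ≤ 11.
[band: beta, power: 3, freq: 1]: power = 3 — checks out, so Positive.
[band: delta, power: 8, freq: 19]: power = 8 — checks out, so Positive.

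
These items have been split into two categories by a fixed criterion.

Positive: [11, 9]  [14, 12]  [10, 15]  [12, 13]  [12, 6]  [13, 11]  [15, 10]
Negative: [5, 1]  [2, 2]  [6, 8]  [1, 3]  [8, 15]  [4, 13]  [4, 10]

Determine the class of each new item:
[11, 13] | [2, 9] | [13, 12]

Positive, Negative, Positive

The rule appears to be: first ≥ 9.
[11, 13] → first 11 → Positive. [2, 9] → first 2 → Negative. [13, 12] → first 13 → Positive.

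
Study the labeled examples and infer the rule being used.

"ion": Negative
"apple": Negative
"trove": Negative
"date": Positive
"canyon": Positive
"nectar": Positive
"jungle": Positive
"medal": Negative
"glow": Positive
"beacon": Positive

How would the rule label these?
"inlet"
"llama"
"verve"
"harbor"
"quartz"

Rule: even length. This holds for each 'Positive' example and fails for each 'Negative' one.
"inlet" → length 5 → Negative.
"llama" → length 5 → Negative.
"verve" → length 5 → Negative.
"harbor" → length 6 → Positive.
"quartz" → length 6 → Positive.

Negative, Negative, Negative, Positive, Positive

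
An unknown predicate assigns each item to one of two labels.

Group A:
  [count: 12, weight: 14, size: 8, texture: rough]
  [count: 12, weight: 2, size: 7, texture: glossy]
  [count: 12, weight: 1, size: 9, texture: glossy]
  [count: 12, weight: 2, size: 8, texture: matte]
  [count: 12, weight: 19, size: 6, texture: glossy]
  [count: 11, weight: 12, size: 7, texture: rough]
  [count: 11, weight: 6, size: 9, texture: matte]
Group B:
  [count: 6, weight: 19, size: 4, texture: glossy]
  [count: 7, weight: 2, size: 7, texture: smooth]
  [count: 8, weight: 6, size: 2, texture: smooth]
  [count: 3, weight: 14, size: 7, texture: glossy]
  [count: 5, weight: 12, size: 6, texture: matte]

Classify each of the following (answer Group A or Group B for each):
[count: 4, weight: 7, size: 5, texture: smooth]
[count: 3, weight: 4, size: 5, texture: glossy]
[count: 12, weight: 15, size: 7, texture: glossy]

Group B, Group B, Group A

The pattern is that an item is 'Group A' exactly when: count ≥ 11.
[count: 4, weight: 7, size: 5, texture: smooth] → count = 4 → Group B. [count: 3, weight: 4, size: 5, texture: glossy] → count = 3 → Group B. [count: 12, weight: 15, size: 7, texture: glossy] → count = 12 → Group A.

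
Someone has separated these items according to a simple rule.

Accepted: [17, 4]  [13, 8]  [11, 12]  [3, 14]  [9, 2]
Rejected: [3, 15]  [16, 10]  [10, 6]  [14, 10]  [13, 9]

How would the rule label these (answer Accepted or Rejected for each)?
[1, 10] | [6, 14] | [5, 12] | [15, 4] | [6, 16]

The classifier is using: sum is odd.
[1, 10]: Accepted (1+10 = 11).
[6, 14]: Rejected (6+14 = 20).
[5, 12]: Accepted (5+12 = 17).
[15, 4]: Accepted (15+4 = 19).
[6, 16]: Rejected (6+16 = 22).

Accepted, Rejected, Accepted, Accepted, Rejected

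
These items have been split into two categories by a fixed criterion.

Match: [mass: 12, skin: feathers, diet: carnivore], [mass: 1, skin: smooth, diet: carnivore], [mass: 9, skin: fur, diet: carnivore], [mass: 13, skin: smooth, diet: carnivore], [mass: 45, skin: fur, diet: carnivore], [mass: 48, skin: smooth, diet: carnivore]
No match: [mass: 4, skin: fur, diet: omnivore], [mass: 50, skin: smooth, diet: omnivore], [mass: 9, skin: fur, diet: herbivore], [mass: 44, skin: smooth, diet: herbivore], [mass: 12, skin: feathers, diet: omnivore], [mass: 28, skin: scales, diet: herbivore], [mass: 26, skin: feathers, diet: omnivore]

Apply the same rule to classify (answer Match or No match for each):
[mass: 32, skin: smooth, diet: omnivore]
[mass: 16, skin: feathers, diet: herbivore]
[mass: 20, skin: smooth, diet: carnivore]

No match, No match, Match

The rule appears to be: diet is carnivore.
[mass: 32, skin: smooth, diet: omnivore]: No match (diet is omnivore). [mass: 16, skin: feathers, diet: herbivore]: No match (diet is herbivore). [mass: 20, skin: smooth, diet: carnivore]: Match (diet is carnivore).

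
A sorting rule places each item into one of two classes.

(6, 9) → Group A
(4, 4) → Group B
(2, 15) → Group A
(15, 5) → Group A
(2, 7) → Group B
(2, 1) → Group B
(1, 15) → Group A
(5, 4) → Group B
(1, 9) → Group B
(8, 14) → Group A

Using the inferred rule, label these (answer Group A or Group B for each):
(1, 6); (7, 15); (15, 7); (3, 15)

Group B, Group A, Group A, Group A

All 'Group A' examples share one property — sum ≥ 15 — and every 'Group B' example lacks it.
(1, 6) — 1+6 = 7, hence Group B. (7, 15) — 7+15 = 22, hence Group A. (15, 7) — 15+7 = 22, hence Group A. (3, 15) — 3+15 = 18, hence Group A.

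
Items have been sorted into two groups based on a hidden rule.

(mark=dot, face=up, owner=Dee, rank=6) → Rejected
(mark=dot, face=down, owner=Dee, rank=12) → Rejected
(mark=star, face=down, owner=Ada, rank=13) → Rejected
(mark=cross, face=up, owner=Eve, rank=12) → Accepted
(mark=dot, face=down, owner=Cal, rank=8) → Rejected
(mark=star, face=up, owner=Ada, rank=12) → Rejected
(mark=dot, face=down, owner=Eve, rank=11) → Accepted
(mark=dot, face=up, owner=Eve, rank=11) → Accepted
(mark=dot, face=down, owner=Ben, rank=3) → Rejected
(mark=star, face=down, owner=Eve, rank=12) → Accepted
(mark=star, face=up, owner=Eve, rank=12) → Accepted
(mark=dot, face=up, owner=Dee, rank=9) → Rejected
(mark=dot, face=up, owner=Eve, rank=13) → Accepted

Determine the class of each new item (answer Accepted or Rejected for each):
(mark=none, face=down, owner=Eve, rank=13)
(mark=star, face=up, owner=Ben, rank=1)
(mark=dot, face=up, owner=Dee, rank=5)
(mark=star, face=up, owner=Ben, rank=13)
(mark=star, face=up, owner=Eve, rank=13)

All 'Accepted' examples share one property — owner is Eve — and every 'Rejected' example lacks it.
(mark=none, face=down, owner=Eve, rank=13) → owner is Eve → Accepted. (mark=star, face=up, owner=Ben, rank=1) → owner is Ben → Rejected. (mark=dot, face=up, owner=Dee, rank=5) → owner is Dee → Rejected. (mark=star, face=up, owner=Ben, rank=13) → owner is Ben → Rejected. (mark=star, face=up, owner=Eve, rank=13) → owner is Eve → Accepted.

Accepted, Rejected, Rejected, Rejected, Accepted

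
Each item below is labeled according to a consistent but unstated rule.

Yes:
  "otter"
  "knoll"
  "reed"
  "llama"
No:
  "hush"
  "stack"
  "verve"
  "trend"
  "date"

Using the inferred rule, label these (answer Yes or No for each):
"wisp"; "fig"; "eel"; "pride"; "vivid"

The common property of the 'Yes' items is: has a double letter. No 'No' item has it.
"wisp" — no doubled letter, hence No.
"fig" — no doubled letter, hence No.
"eel" — 'ee' doubled, hence Yes.
"pride" — no doubled letter, hence No.
"vivid" — no doubled letter, hence No.

No, No, Yes, No, No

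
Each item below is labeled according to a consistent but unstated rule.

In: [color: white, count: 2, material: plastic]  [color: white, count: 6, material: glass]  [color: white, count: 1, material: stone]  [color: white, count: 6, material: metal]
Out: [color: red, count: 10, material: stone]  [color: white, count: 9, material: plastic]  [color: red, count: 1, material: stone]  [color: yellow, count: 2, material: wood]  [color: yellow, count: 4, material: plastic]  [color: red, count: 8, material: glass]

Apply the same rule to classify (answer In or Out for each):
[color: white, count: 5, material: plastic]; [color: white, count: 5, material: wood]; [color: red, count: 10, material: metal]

The common property of the 'In' items is: color is white AND count ≤ 6. No 'Out' item has it.
In: [color: white, count: 5, material: plastic], since color is white, count = 5. In: [color: white, count: 5, material: wood], since color is white, count = 5. Out: [color: red, count: 10, material: metal], since color is red, count = 10.

In, In, Out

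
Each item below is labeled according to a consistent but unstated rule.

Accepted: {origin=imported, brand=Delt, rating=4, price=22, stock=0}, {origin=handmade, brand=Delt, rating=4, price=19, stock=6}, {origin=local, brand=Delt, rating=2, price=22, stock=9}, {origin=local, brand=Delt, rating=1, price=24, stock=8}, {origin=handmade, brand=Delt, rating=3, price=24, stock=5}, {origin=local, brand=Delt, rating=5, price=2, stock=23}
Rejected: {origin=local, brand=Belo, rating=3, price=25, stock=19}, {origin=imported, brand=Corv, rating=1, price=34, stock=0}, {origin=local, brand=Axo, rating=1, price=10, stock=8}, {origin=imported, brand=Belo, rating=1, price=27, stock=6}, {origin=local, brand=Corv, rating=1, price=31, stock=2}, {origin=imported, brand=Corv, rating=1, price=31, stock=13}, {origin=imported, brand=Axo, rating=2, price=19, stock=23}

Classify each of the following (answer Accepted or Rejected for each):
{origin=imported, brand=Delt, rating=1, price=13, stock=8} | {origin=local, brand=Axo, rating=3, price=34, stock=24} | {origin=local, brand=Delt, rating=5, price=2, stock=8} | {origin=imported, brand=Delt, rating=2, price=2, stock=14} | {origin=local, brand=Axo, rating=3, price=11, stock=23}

Accepted, Rejected, Accepted, Accepted, Rejected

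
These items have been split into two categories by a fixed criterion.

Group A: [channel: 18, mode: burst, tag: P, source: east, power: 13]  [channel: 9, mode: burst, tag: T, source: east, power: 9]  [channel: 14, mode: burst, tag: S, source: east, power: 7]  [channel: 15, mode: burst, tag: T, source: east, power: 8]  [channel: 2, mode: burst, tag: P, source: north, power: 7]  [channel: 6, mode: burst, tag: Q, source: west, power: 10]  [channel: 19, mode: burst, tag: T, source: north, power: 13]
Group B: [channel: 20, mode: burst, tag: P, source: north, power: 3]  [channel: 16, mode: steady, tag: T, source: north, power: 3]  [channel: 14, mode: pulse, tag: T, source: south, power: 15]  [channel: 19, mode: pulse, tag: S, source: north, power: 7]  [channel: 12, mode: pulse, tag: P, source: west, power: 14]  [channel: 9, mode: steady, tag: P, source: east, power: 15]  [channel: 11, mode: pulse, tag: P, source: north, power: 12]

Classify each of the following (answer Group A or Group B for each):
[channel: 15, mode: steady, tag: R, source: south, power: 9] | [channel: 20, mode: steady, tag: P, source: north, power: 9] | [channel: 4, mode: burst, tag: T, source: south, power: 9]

The distinguishing property — mode is burst AND power ≥ 7 — holds for all the 'Group A' cases and none of the 'Group B' cases.
[channel: 15, mode: steady, tag: R, source: south, power: 9]: mode is steady, power = 9, does not fit → Group B.
[channel: 20, mode: steady, tag: P, source: north, power: 9]: mode is steady, power = 9, does not fit → Group B.
[channel: 4, mode: burst, tag: T, source: south, power: 9]: mode is burst, power = 9, satisfies this → Group A.

Group B, Group B, Group A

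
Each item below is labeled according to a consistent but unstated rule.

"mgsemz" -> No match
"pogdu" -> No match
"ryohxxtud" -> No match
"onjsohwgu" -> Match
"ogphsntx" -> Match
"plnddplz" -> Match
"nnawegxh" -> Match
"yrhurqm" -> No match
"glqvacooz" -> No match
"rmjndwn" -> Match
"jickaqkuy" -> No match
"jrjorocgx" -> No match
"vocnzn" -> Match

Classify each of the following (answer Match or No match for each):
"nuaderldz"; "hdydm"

Match, No match

The pattern is that an item is 'Match' exactly when: contains 'n'.
"nuaderldz" → has 'n' → Match.
"hdydm" → no 'n' → No match.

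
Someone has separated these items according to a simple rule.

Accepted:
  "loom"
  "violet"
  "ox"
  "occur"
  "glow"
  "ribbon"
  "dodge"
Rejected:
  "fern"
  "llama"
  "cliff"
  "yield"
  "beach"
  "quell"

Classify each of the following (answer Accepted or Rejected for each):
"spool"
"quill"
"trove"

Accepted, Rejected, Accepted

A rule that fits every label: contains 'o' — true of each 'Accepted' example, false of each 'Rejected' one.
Accepted: "spool", since has 'o'.
Rejected: "quill", since no 'o'.
Accepted: "trove", since has 'o'.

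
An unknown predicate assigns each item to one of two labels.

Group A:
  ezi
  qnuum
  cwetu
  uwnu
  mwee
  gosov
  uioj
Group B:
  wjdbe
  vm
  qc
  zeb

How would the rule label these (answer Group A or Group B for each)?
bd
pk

Group B, Group B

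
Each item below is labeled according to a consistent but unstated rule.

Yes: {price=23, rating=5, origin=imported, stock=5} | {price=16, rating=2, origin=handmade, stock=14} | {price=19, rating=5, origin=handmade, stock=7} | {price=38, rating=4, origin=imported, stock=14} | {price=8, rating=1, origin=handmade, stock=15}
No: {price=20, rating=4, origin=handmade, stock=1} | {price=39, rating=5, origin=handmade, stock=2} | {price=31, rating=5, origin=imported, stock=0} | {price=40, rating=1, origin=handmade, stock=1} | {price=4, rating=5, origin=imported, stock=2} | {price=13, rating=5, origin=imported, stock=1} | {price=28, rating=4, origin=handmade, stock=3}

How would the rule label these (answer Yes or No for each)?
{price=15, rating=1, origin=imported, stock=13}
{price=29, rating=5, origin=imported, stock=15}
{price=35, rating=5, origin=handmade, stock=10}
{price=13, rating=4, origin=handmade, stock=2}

Yes, Yes, Yes, No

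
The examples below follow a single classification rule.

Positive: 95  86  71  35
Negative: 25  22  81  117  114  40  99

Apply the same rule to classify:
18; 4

The distinguishing property — ≡ 2 (mod 3) — holds for all the 'Positive' cases and none of the 'Negative' cases.

Negative, Negative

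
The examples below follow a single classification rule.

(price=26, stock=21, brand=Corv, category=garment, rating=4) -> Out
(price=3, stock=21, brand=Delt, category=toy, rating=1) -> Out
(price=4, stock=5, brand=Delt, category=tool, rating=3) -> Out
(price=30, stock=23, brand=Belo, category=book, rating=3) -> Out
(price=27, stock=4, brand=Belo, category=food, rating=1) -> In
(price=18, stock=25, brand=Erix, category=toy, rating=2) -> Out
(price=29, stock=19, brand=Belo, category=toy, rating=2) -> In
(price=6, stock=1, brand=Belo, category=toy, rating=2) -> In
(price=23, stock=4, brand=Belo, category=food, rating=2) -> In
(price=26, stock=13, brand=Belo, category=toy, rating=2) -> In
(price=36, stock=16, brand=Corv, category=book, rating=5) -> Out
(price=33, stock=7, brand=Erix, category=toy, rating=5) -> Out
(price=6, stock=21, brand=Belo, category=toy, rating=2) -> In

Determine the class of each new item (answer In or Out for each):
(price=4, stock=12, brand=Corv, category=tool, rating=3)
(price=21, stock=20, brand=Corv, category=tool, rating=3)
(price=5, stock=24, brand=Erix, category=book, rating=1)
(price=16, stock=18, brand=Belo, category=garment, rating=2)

Out, Out, Out, In

A rule that fits every label: brand is Belo AND price ≤ 29 — true of each 'In' example, false of each 'Out' one.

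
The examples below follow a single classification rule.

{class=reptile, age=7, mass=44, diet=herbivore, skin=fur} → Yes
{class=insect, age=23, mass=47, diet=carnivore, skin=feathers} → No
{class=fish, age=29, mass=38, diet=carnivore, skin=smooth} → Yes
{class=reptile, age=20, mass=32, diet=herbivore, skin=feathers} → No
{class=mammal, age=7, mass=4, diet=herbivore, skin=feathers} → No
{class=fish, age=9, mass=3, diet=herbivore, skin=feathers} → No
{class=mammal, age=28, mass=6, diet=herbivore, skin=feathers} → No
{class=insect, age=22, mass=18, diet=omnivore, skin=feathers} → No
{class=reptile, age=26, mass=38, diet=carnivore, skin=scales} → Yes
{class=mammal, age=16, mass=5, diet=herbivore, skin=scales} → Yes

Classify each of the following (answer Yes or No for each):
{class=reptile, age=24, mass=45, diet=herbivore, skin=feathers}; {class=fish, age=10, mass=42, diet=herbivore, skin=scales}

Checking candidate rules against both groups, what survives is: skin is not feathers.

No, Yes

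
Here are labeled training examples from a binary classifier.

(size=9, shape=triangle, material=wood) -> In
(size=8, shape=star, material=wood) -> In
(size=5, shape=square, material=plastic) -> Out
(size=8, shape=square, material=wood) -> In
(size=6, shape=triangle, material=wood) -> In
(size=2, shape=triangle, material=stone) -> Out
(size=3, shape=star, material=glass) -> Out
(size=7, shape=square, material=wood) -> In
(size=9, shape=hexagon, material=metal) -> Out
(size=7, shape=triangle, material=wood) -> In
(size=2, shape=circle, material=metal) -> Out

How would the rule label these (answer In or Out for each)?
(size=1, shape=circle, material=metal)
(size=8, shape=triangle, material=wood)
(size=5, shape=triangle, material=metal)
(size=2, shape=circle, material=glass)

The simplest hypothesis consistent with all the labels is: material is wood.
(size=1, shape=circle, material=metal) → material is metal → Out.
(size=8, shape=triangle, material=wood) → material is wood → In.
(size=5, shape=triangle, material=metal) → material is metal → Out.
(size=2, shape=circle, material=glass) → material is glass → Out.

Out, In, Out, Out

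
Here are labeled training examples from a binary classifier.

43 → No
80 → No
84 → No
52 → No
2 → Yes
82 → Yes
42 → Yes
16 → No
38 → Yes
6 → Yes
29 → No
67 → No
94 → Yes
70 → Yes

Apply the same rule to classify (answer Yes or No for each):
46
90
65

Rule: ≡ 2 (mod 4). This holds for each 'Yes' example and fails for each 'No' one.
46: 46 mod 4 = 2 — meets the rule, so Yes. 90: 90 mod 4 = 2 — meets the rule, so Yes. 65: 65 mod 4 = 1 — doesn't qualify, so No.

Yes, Yes, No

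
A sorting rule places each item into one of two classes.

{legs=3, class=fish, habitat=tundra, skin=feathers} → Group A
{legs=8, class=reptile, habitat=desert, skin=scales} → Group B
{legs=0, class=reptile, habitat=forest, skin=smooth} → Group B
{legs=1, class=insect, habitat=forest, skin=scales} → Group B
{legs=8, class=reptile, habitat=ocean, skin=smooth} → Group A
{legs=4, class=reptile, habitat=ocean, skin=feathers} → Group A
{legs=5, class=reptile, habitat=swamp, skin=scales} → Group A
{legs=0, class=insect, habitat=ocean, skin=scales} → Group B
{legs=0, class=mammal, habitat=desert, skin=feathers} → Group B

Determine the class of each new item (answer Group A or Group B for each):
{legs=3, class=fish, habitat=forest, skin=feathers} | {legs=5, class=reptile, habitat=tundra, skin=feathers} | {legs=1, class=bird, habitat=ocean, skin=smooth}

Group A, Group A, Group B

The distinguishing property — habitat is not desert AND legs ≥ 3 — holds for all the 'Group A' cases and none of the 'Group B' cases.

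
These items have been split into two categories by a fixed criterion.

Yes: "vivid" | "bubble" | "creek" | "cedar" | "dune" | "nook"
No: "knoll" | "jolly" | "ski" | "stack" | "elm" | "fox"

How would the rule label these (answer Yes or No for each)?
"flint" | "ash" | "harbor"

No, No, Yes

One predicate separates the groups cleanly: has ≥ 2 vowels.
"flint": No (1 vowel).
"ash": No (1 vowel).
"harbor": Yes (2 vowels).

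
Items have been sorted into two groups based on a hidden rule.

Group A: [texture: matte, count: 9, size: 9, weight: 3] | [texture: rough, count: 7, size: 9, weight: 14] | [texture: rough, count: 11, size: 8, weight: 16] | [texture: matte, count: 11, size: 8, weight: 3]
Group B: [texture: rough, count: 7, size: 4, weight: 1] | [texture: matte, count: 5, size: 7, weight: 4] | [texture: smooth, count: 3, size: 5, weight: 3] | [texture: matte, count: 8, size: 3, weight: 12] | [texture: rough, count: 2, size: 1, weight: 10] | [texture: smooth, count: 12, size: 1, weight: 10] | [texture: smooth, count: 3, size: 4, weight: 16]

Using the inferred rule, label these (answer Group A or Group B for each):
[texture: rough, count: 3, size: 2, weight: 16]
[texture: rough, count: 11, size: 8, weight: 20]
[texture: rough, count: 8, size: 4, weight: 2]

The distinguishing property — size ≥ 8 — holds for all the 'Group A' cases and none of the 'Group B' cases.
[texture: rough, count: 3, size: 2, weight: 16]: size = 2, does not pass → Group B. [texture: rough, count: 11, size: 8, weight: 20]: size = 8, fits → Group A. [texture: rough, count: 8, size: 4, weight: 2]: size = 4, does not pass → Group B.

Group B, Group A, Group B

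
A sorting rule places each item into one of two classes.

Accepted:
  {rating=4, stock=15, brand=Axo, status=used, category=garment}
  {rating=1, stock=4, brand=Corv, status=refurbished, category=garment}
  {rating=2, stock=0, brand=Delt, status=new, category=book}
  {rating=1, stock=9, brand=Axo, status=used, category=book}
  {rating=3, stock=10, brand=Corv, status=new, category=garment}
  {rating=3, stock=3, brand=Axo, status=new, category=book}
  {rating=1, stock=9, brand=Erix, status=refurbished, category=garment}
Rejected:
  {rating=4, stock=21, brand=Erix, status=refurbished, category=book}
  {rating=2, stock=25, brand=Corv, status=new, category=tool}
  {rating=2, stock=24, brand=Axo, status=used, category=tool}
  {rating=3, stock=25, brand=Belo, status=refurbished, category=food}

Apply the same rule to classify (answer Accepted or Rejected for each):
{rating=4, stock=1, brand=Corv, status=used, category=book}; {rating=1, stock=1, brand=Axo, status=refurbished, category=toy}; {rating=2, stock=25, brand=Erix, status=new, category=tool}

Accepted, Accepted, Rejected

The pattern is that an item is 'Accepted' exactly when: stock ≤ 15.
{rating=4, stock=1, brand=Corv, status=used, category=book} → stock = 1 → Accepted.
{rating=1, stock=1, brand=Axo, status=refurbished, category=toy} → stock = 1 → Accepted.
{rating=2, stock=25, brand=Erix, status=new, category=tool} → stock = 25 → Rejected.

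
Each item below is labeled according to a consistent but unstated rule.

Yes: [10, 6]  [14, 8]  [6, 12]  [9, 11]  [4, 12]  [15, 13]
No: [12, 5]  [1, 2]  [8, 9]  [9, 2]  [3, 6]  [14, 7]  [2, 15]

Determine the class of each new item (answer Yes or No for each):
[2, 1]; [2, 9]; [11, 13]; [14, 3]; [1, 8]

No, No, Yes, No, No

Rule: sum is even. This holds for each 'Yes' example and fails for each 'No' one.
[2, 1]: No (2+1 = 3).
[2, 9]: No (2+9 = 11).
[11, 13]: Yes (11+13 = 24).
[14, 3]: No (14+3 = 17).
[1, 8]: No (1+8 = 9).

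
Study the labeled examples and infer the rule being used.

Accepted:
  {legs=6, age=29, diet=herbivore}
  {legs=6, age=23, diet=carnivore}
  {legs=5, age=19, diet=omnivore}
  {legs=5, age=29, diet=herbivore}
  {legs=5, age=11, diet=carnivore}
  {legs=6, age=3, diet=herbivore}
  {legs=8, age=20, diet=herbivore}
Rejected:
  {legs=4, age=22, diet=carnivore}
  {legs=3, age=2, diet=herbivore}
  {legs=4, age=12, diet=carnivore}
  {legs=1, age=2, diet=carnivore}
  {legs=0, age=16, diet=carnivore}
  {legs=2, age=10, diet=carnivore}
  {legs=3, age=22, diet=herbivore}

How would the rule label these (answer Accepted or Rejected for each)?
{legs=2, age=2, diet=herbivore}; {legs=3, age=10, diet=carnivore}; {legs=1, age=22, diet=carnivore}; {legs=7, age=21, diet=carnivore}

'Accepted' ⟺ legs ≥ 5.

Rejected, Rejected, Rejected, Accepted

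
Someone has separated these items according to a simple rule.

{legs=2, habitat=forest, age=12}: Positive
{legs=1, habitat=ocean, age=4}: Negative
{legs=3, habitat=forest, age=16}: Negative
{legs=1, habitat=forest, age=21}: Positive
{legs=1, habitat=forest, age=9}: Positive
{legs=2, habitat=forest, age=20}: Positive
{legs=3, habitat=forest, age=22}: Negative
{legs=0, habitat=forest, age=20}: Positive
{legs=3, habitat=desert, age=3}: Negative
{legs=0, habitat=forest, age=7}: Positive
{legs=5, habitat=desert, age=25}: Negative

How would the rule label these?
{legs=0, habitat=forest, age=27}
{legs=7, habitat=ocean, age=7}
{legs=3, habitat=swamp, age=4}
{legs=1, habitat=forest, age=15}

The distinguishing property — habitat is forest AND legs ≤ 2 — holds for all the 'Positive' cases and none of the 'Negative' cases.
{legs=0, habitat=forest, age=27}: habitat is forest, legs = 0 — passes, so Positive.
{legs=7, habitat=ocean, age=7}: habitat is ocean, legs = 7 — does not satisfy this, so Negative.
{legs=3, habitat=swamp, age=4}: habitat is swamp, legs = 3 — does not satisfy this, so Negative.
{legs=1, habitat=forest, age=15}: habitat is forest, legs = 1 — passes, so Positive.

Positive, Negative, Negative, Positive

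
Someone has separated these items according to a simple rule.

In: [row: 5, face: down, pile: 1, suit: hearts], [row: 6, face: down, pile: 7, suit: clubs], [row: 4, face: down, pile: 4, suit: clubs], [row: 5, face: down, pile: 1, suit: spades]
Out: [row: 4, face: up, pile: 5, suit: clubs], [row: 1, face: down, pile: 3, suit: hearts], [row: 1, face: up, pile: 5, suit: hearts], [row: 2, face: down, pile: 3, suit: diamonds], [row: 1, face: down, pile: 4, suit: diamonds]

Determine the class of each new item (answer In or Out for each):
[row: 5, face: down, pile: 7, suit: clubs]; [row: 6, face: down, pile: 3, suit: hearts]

In, In

The simplest hypothesis consistent with all the labels is: face is down AND row ≥ 4.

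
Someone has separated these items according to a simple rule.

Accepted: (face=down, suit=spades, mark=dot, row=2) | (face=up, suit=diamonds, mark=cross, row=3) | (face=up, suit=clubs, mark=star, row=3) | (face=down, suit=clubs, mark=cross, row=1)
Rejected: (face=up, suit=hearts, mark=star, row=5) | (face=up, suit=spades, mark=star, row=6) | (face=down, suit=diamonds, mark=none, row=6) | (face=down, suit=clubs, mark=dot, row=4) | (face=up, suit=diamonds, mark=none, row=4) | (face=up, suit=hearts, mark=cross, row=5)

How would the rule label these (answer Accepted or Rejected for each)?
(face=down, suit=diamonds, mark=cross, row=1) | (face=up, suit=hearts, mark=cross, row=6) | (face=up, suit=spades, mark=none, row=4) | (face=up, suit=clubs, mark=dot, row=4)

Accepted, Rejected, Rejected, Rejected

The distinguishing property — row ≤ 3 — holds for all the 'Accepted' cases and none of the 'Rejected' cases.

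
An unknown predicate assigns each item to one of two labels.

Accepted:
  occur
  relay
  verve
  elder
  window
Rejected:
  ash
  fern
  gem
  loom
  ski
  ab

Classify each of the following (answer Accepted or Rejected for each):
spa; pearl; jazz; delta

Every 'Accepted' example satisfies: length ≥ 5. None of the 'Rejected' examples do.
spa → length 3 → Rejected.
pearl → length 5 → Accepted.
jazz → length 4 → Rejected.
delta → length 5 → Accepted.

Rejected, Accepted, Rejected, Accepted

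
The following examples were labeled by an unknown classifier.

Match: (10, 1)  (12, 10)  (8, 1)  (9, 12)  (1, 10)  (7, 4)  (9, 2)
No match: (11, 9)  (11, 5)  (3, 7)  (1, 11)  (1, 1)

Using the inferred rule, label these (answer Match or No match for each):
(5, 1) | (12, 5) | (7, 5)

No match, Match, No match

Checking candidate rules against both groups, what survives is: product is even.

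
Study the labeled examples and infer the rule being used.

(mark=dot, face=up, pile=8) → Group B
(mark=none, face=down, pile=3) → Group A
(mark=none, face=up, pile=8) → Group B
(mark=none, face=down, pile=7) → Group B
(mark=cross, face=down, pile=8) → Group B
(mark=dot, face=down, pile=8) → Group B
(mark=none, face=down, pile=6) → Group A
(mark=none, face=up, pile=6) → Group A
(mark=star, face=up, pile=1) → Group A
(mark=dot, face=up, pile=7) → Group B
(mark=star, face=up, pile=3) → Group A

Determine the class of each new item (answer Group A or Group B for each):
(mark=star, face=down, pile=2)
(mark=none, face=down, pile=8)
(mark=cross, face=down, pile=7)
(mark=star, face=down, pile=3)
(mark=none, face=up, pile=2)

A rule that fits every label: pile ≤ 6 — true of each 'Group A' example, false of each 'Group B' one.
(mark=star, face=down, pile=2): pile = 2 — matches, so Group A. (mark=none, face=down, pile=8): pile = 8 — does not pass, so Group B. (mark=cross, face=down, pile=7): pile = 7 — does not pass, so Group B. (mark=star, face=down, pile=3): pile = 3 — matches, so Group A. (mark=none, face=up, pile=2): pile = 2 — matches, so Group A.

Group A, Group B, Group B, Group A, Group A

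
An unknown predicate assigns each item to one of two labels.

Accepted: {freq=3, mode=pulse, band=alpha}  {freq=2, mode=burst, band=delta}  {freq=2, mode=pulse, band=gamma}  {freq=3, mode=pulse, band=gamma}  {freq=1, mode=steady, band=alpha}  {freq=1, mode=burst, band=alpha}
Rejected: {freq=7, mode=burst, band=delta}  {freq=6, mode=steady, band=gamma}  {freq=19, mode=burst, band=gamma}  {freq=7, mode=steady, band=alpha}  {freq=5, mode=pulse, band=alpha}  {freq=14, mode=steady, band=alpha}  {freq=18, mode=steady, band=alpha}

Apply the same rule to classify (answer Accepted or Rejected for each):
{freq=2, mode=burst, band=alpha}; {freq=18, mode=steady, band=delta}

Accepted, Rejected

The pattern is that an item is 'Accepted' exactly when: freq ≤ 3.
Accepted: {freq=2, mode=burst, band=alpha}, since freq = 2. Rejected: {freq=18, mode=steady, band=delta}, since freq = 18.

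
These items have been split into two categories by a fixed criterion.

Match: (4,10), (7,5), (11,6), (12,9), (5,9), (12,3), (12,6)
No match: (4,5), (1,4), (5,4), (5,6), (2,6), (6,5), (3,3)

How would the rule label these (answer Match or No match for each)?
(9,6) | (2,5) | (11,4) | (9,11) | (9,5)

The simplest hypothesis consistent with all the labels is: sum ≥ 12.
Match: (9,6), since 9+6 = 15. No match: (2,5), since 2+5 = 7. Match: (11,4), since 11+4 = 15. Match: (9,11), since 9+11 = 20. Match: (9,5), since 9+5 = 14.

Match, No match, Match, Match, Match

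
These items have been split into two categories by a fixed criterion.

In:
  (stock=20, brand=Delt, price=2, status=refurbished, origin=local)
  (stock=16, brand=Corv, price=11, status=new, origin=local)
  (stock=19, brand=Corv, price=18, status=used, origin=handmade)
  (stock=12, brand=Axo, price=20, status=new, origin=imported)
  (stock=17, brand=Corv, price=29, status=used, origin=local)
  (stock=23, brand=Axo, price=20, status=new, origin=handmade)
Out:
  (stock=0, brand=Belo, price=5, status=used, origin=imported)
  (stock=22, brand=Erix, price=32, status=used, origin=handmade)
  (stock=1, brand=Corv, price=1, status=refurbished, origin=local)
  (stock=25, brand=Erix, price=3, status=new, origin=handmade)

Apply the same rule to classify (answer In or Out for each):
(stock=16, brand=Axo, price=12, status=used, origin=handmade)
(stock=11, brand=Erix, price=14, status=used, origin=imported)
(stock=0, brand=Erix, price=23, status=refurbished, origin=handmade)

A rule that fits every label: brand is not Erix AND stock ≥ 12 — true of each 'In' example, false of each 'Out' one.

In, Out, Out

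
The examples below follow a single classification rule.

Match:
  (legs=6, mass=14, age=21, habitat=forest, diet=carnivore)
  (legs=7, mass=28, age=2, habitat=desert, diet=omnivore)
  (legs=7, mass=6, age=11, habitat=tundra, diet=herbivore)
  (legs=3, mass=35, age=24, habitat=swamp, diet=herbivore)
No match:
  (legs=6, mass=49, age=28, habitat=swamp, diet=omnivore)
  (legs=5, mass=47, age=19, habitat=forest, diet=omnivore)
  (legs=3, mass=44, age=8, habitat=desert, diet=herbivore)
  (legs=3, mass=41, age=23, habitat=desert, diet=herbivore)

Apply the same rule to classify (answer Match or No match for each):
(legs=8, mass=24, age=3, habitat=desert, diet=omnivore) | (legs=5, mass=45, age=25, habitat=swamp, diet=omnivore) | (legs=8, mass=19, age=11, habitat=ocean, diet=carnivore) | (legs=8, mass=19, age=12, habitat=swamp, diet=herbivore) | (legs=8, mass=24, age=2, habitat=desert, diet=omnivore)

Rule: mass ≤ 35. This holds for each 'Match' example and fails for each 'No match' one.

Match, No match, Match, Match, Match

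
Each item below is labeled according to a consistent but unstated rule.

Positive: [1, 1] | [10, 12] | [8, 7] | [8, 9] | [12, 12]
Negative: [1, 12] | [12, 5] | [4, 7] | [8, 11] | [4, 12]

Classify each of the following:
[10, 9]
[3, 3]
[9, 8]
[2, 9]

Positive, Positive, Positive, Negative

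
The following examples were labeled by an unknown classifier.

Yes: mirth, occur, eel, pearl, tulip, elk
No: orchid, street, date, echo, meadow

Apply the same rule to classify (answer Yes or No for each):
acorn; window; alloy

The simplest hypothesis consistent with all the labels is: odd length.
Yes: acorn, since length 5.
No: window, since length 6.
Yes: alloy, since length 5.

Yes, No, Yes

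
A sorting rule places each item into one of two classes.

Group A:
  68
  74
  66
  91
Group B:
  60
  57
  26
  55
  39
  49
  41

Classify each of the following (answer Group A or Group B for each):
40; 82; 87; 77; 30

The pattern is that an item is 'Group A' exactly when: at least 66.
Group B: 40, since 40 < 66.
Group A: 82, since 82 ≥ 66.
Group A: 87, since 87 ≥ 66.
Group A: 77, since 77 ≥ 66.
Group B: 30, since 30 < 66.

Group B, Group A, Group A, Group A, Group B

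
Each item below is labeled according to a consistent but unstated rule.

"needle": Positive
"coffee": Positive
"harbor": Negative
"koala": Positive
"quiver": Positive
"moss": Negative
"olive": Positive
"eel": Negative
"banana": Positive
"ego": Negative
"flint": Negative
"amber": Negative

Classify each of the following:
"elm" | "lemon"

Negative, Negative

The common property of the 'Positive' items is: has ≥ 3 vowels. No 'Negative' item has it.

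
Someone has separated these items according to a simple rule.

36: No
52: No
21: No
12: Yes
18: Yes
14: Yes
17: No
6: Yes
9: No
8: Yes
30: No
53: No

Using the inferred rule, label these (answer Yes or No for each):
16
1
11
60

All 'Yes' examples share one property — even AND at most 18 — and every 'No' example lacks it.
16: 16 is even, 16 ≤ 18 — fits, so Yes. 1: 1 is odd, 1 ≤ 18 — lacks this property, so No. 11: 11 is odd, 11 ≤ 18 — lacks this property, so No. 60: 60 is even, 60 > 18 — lacks this property, so No.

Yes, No, No, No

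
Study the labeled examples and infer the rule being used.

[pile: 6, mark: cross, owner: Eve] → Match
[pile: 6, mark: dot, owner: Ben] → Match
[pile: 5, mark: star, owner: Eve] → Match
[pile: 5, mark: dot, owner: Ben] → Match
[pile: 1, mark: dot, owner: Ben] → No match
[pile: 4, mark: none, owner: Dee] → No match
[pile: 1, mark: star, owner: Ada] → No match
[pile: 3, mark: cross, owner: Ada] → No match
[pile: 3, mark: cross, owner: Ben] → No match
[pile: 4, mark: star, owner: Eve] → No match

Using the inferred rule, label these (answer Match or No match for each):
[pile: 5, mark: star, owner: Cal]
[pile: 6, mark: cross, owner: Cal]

Match, Match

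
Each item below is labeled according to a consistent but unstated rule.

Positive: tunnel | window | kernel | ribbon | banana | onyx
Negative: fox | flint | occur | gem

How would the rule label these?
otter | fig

Negative, Negative

Rule: even length. This holds for each 'Positive' example and fails for each 'Negative' one.
Negative: otter, since length 5. Negative: fig, since length 3.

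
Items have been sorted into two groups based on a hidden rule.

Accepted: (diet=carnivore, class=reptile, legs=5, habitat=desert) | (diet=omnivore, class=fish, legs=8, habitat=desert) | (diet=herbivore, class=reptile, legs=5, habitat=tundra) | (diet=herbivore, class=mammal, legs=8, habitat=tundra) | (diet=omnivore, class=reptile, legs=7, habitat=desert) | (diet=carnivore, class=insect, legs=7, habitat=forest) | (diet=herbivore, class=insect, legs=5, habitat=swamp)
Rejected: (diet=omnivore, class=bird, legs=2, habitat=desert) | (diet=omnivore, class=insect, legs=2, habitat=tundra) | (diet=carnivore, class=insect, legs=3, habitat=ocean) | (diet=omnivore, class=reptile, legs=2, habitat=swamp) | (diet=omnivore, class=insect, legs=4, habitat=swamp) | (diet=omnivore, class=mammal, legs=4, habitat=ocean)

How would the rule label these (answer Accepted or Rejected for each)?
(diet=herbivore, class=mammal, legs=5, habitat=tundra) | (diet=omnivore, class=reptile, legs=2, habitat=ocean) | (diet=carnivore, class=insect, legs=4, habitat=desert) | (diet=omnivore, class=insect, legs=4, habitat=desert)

Accepted, Rejected, Rejected, Rejected

'Accepted' ⟺ legs ≥ 5.
(diet=herbivore, class=mammal, legs=5, habitat=tundra) → legs = 5 → Accepted.
(diet=omnivore, class=reptile, legs=2, habitat=ocean) → legs = 2 → Rejected.
(diet=carnivore, class=insect, legs=4, habitat=desert) → legs = 4 → Rejected.
(diet=omnivore, class=insect, legs=4, habitat=desert) → legs = 4 → Rejected.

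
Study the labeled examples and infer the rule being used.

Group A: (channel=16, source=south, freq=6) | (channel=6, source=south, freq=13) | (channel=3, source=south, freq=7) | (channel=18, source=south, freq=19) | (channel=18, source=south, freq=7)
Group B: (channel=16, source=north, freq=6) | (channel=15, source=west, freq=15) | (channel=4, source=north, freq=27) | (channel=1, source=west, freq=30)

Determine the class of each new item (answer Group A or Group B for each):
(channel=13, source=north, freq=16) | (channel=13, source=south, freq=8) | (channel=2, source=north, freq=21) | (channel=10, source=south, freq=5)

The rule appears to be: source is south.
(channel=13, source=north, freq=16): source is north — fails the rule, so Group B.
(channel=13, source=south, freq=8): source is south — meets the rule, so Group A.
(channel=2, source=north, freq=21): source is north — fails the rule, so Group B.
(channel=10, source=south, freq=5): source is south — meets the rule, so Group A.

Group B, Group A, Group B, Group A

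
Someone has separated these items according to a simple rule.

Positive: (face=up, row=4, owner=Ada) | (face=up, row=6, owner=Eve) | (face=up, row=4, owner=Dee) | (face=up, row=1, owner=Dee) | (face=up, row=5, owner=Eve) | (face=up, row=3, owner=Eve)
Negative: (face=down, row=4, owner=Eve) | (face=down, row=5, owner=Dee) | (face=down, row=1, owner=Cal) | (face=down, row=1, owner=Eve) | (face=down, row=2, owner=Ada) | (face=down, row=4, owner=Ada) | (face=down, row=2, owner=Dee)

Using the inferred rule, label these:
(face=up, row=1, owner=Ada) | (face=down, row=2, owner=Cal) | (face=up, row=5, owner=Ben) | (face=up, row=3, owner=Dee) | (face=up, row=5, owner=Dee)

The distinguishing property — face is up — holds for all the 'Positive' cases and none of the 'Negative' cases.
Positive: (face=up, row=1, owner=Ada), since face is up.
Negative: (face=down, row=2, owner=Cal), since face is down.
Positive: (face=up, row=5, owner=Ben), since face is up.
Positive: (face=up, row=3, owner=Dee), since face is up.
Positive: (face=up, row=5, owner=Dee), since face is up.

Positive, Negative, Positive, Positive, Positive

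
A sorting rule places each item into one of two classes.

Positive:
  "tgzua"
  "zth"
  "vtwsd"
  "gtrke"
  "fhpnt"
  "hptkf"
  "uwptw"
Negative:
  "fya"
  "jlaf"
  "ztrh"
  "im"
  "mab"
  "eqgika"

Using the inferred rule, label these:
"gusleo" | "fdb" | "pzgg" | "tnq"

Negative, Negative, Negative, Positive

Rule: odd length AND contains 't'. This holds for each 'Positive' example and fails for each 'Negative' one.
"gusleo" → length 6, no 't' → Negative. "fdb" → length 3, no 't' → Negative. "pzgg" → length 4, no 't' → Negative. "tnq" → length 3, has 't' → Positive.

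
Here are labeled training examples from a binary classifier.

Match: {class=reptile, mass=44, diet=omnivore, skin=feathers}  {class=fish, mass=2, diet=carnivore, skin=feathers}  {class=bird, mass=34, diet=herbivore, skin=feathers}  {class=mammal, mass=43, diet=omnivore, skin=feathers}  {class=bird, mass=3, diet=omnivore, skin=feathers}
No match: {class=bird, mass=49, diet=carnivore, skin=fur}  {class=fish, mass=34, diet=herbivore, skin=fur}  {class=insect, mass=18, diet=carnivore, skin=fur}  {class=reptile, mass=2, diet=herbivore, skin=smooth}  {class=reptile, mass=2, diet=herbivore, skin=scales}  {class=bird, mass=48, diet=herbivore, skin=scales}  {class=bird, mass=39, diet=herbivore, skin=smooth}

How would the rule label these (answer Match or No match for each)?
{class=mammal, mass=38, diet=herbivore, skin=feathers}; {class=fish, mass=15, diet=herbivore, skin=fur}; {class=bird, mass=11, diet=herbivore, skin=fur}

One predicate separates the groups cleanly: skin is feathers.

Match, No match, No match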